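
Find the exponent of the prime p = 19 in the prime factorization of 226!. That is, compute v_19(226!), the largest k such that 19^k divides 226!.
v_19(226!) = 11

Legendre's formula: v_p(n!) = Σ_{k ≥ 1} ⌊n / p^k⌋. For p = 19, n = 226, the terms are:
  ⌊226/19^1⌋ = ⌊226/19⌋ = 11
(the next term ⌊226/19^2⌋ = 0, terminating the sum). Summing: v_19(226!) = 11 = 11.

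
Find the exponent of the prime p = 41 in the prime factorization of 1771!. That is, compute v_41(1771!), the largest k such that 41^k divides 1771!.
v_41(1771!) = 44

Legendre's formula: v_p(n!) = Σ_{k ≥ 1} ⌊n / p^k⌋. For p = 41, n = 1771, the terms are:
  ⌊1771/41^1⌋ = ⌊1771/41⌋ = 43
  ⌊1771/41^2⌋ = ⌊1771/1681⌋ = 1
(the next term ⌊1771/41^3⌋ = 0, terminating the sum). Summing: v_41(1771!) = 43 + 1 = 44.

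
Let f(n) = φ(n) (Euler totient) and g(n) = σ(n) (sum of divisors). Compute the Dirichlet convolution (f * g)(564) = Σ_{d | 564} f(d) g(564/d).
(φ * σ)(564) = 6768

Divisors of 564: [1, 2, 3, 4, 6, 12, 47, 94, 141, 188, 282, 564]. For each d | 564:
  d = 1: φ(1) · σ(564/1) = 1 · 1344 = 1344
  d = 2: φ(2) · σ(564/2) = 1 · 576 = 576
  d = 3: φ(3) · σ(564/3) = 2 · 336 = 672
  d = 4: φ(4) · σ(564/4) = 2 · 192 = 384
  d = 6: φ(6) · σ(564/6) = 2 · 144 = 288
  d = 12: φ(12) · σ(564/12) = 4 · 48 = 192
  d = 47: φ(47) · σ(564/47) = 46 · 28 = 1288
  d = 94: φ(94) · σ(564/94) = 46 · 12 = 552
  d = 141: φ(141) · σ(564/141) = 92 · 7 = 644
  d = 188: φ(188) · σ(564/188) = 92 · 4 = 368
  d = 282: φ(282) · σ(564/282) = 92 · 3 = 276
  d = 564: φ(564) · σ(564/564) = 184 · 1 = 184
Summing: (φ * σ)(564) = 1344 + 576 + 672 + 384 + 288 + 192 + 1288 + 552 + 644 + 368 + 276 + 184 = 6768.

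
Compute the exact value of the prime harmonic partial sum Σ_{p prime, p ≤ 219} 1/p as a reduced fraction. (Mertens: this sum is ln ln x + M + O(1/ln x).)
Σ 1/p = 3215488142498485484492183158345029261034221047849345857469577412562094716564064084247/1645783550795210387735581011435590727981167322669649249414629852197255934130751870910

π(219) = 47, so the primes ≤ 219 are [2, 3, 5, 7, 11, 13, 17, 19, 23, 29, 31, 37, 41, 43, 47, 53, 59, 61, 67, 71, 73, 79, 83, 89, 97, 101, 103, 107, 109, 113, 127, 131, 137, 139, 149, 151, 157, 163, 167, 173, 179, 181, 191, 193, 197, 199, 211]. Summing 1/p over these primes: 3215488142498485484492183158345029261034221047849345857469577412562094716564064084247/1645783550795210387735581011435590727981167322669649249414629852197255934130751870910 ≈ 1.9538. Mertens estimate ln ln(219) + 0.2615 ≈ 1.9459.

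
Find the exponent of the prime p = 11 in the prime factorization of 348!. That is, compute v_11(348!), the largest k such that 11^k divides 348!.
v_11(348!) = 33

Legendre's formula: v_p(n!) = Σ_{k ≥ 1} ⌊n / p^k⌋. For p = 11, n = 348, the terms are:
  ⌊348/11^1⌋ = ⌊348/11⌋ = 31
  ⌊348/11^2⌋ = ⌊348/121⌋ = 2
(the next term ⌊348/11^3⌋ = 0, terminating the sum). Summing: v_11(348!) = 31 + 2 = 33.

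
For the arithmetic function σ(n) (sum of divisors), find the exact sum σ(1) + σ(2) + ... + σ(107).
Σ_{n ≤ 107} σ(n) = 9393

Compute σ(n) for each 1 ≤ n ≤ 107: σ(1) = 1, σ(2) = 3, σ(3) = 4, σ(4) = 7, σ(5) = 6, σ(6) = 12, σ(7) = 8, σ(8) = 15, σ(9) = 13, σ(10) = 18, σ(11) = 12, σ(12) = 28, σ(13) = 14, σ(14) = 24, σ(15) = 24, σ(16) = 31, σ(17) = 18, σ(18) = 39, σ(19) = 20, σ(20) = 42, σ(21) = 32, σ(22) = 36, σ(23) = 24, σ(24) = 60, σ(25) = 31, σ(26) = 42, σ(27) = 40, σ(28) = 56, σ(29) = 30, σ(30) = 72, σ(31) = 32, σ(32) = 63, σ(33) = 48, σ(34) = 54, σ(35) = 48, σ(36) = 91, σ(37) = 38, σ(38) = 60, σ(39) = 56, σ(40) = 90, σ(41) = 42, σ(42) = 96, σ(43) = 44, σ(44) = 84, σ(45) = 78, σ(46) = 72, σ(47) = 48, σ(48) = 124, σ(49) = 57, σ(50) = 93, σ(51) = 72, σ(52) = 98, σ(53) = 54, σ(54) = 120, σ(55) = 72, σ(56) = 120, σ(57) = 80, σ(58) = 90, σ(59) = 60, σ(60) = 168, σ(61) = 62, σ(62) = 96, σ(63) = 104, σ(64) = 127, σ(65) = 84, σ(66) = 144, σ(67) = 68, σ(68) = 126, σ(69) = 96, σ(70) = 144, σ(71) = 72, σ(72) = 195, σ(73) = 74, σ(74) = 114, σ(75) = 124, σ(76) = 140, σ(77) = 96, σ(78) = 168, σ(79) = 80, σ(80) = 186, σ(81) = 121, σ(82) = 126, σ(83) = 84, σ(84) = 224, σ(85) = 108, σ(86) = 132, σ(87) = 120, σ(88) = 180, σ(89) = 90, σ(90) = 234, σ(91) = 112, σ(92) = 168, σ(93) = 128, σ(94) = 144, σ(95) = 120, σ(96) = 252, σ(97) = 98, σ(98) = 171, σ(99) = 156, σ(100) = 217, σ(101) = 102, σ(102) = 216, σ(103) = 104, σ(104) = 210, σ(105) = 192, σ(106) = 162, σ(107) = 108. Summing all 107 values: 9393. (Average order: Σ_{n ≤ x} σ(n) ~ (π²/12) x². For x = 107, (π²/12)·107² ≈ 9416.43.)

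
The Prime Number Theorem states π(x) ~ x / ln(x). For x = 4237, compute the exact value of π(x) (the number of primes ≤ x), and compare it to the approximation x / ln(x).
π(4237) = 580;  x/ln(x) ≈ 507.33;  relative error ≈ 12.53%.

Directly count primes up to 4237: π(4237) = 580. The PNT approximation gives 4237/ln(4237) ≈ 4237/8.35161 ≈ 507.33. Relative error (π(x) − x/ln(x)) / π(x) ≈ 12.53%; the approximation is known to undercount slightly (Li(x) is a better estimate).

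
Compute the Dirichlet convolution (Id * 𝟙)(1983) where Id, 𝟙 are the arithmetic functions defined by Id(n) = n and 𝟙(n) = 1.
(Id * 𝟙)(1983) = 2648

Divisors of 1983: [1, 3, 661, 1983]. For each d | 1983:
  d = 1: Id(1) · 𝟙(1983/1) = 1 · 1 = 1
  d = 3: Id(3) · 𝟙(1983/3) = 3 · 1 = 3
  d = 661: Id(661) · 𝟙(1983/661) = 661 · 1 = 661
  d = 1983: Id(1983) · 𝟙(1983/1983) = 1983 · 1 = 1983
Summing: (Id * 𝟙)(1983) = 1 + 3 + 661 + 1983 = 2648.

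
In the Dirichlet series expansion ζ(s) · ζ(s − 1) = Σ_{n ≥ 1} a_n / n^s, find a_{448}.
σ(448) = 1016

In the product (Σ m^0/m^s)(Σ k / k^s) = Σ (Σ_{d | n} d) / n^s, the coefficient of 1/n^s is σ(n) = Σ_{d | n} d. For n = 448, divisors are [1, 2, 4, 7, 8, 14, 16, 28, 32, 56, 64, 112, 224, 448]; summing: σ(448) = 1016.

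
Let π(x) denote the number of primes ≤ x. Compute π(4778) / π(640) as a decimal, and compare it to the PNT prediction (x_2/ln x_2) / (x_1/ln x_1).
π(4778)/π(640) = 641/115 ≈ 5.5739;  PNT prediction ≈ 5.6941.

π(640) = 115 and π(4778) = 641, so π(4778)/π(640) ≈ 5.5739. The PNT-predicted ratio is (4778/ln(4778)) / (640/ln(640)) ≈ 5.6941. The two agree to within a few percent, as expected.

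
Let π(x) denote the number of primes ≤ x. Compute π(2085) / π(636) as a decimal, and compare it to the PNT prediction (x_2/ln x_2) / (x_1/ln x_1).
π(2085)/π(636) = 314/115 ≈ 2.7304;  PNT prediction ≈ 2.7690.

π(636) = 115 and π(2085) = 314, so π(2085)/π(636) ≈ 2.7304. The PNT-predicted ratio is (2085/ln(2085)) / (636/ln(636)) ≈ 2.7690. The two agree to within a few percent, as expected.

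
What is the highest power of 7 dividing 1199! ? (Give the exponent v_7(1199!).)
v_7(1199!) = 198

Legendre's formula: v_p(n!) = Σ_{k ≥ 1} ⌊n / p^k⌋. For p = 7, n = 1199, the terms are:
  ⌊1199/7^1⌋ = ⌊1199/7⌋ = 171
  ⌊1199/7^2⌋ = ⌊1199/49⌋ = 24
  ⌊1199/7^3⌋ = ⌊1199/343⌋ = 3
(the next term ⌊1199/7^4⌋ = 0, terminating the sum). Summing: v_7(1199!) = 171 + 24 + 3 = 198.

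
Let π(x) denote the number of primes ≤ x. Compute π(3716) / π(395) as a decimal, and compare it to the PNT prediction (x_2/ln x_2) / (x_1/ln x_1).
π(3716)/π(395) = 518/77 ≈ 6.7273;  PNT prediction ≈ 6.8424.

π(395) = 77 and π(3716) = 518, so π(3716)/π(395) ≈ 6.7273. The PNT-predicted ratio is (3716/ln(3716)) / (395/ln(395)) ≈ 6.8424. The two agree to within a few percent, as expected.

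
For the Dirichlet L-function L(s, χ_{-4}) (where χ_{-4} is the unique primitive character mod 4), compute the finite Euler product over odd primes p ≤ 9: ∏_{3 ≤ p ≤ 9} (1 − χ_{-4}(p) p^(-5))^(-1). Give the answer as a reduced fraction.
∏ = 12762815625/12811998848

The odd primes p ≤ 9 are [3, 5, 7]. For each, χ(p) = 1 if p ≡ 1 mod 4, χ(p) = −1 if p ≡ 3 mod 4. Taking (1 − χ(p)/p^5)^(-1) = p^5/(p^5 − χ(p)): (1 − (-1)/3^5)^(-1) · (1 − (1)/5^5)^(-1) · (1 − (-1)/7^5)^(-1) = 12762815625/12811998848.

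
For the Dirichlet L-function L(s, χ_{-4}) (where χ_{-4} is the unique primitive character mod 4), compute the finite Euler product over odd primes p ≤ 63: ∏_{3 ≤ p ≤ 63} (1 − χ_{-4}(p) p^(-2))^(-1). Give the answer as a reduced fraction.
∏ = 41649646786025278187758845901/45453901250007819878400000000

The odd primes p ≤ 63 are [3, 5, 7, 11, 13, 17, 19, 23, 29, 31, 37, 41, 43, 47, 53, 59, 61]. For each, χ(p) = 1 if p ≡ 1 mod 4, χ(p) = −1 if p ≡ 3 mod 4. Taking (1 − χ(p)/p^2)^(-1) = p^2/(p^2 − χ(p)): (1 − (-1)/3^2)^(-1) · (1 − (1)/5^2)^(-1) · (1 − (-1)/7^2)^(-1) · (1 − (-1)/11^2)^(-1) · (1 − (1)/13^2)^(-1) · (1 − (1)/17^2)^(-1) · (1 − (-1)/19^2)^(-1) · (1 − (-1)/23^2)^(-1) · (1 − (1)/29^2)^(-1) · (1 − (-1)/31^2)^(-1) · (1 − (1)/37^2)^(-1) · (1 − (1)/41^2)^(-1) · (1 − (-1)/43^2)^(-1) · (1 − (-1)/47^2)^(-1) · (1 − (1)/53^2)^(-1) · (1 − (-1)/59^2)^(-1) · (1 − (1)/61^2)^(-1) = 41649646786025278187758845901/45453901250007819878400000000.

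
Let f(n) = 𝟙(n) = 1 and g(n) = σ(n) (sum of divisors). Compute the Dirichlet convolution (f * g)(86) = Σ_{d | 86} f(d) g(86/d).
(𝟙 * σ)(86) = 180

Divisors of 86: [1, 2, 43, 86]. For each d | 86:
  d = 1: 𝟙(1) · σ(86/1) = 1 · 132 = 132
  d = 2: 𝟙(2) · σ(86/2) = 1 · 44 = 44
  d = 43: 𝟙(43) · σ(86/43) = 1 · 3 = 3
  d = 86: 𝟙(86) · σ(86/86) = 1 · 1 = 1
Summing: (𝟙 * σ)(86) = 132 + 44 + 3 + 1 = 180.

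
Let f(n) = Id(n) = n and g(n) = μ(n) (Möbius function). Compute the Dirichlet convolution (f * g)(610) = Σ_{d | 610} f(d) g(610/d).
(Id * μ)(610) = 240

Divisors of 610: [1, 2, 5, 10, 61, 122, 305, 610]. For each d | 610:
  d = 1: Id(1) · μ(610/1) = 1 · -1 = -1
  d = 2: Id(2) · μ(610/2) = 2 · 1 = 2
  d = 5: Id(5) · μ(610/5) = 5 · 1 = 5
  d = 10: Id(10) · μ(610/10) = 10 · -1 = -10
  d = 61: Id(61) · μ(610/61) = 61 · 1 = 61
  d = 122: Id(122) · μ(610/122) = 122 · -1 = -122
  d = 305: Id(305) · μ(610/305) = 305 · -1 = -305
  d = 610: Id(610) · μ(610/610) = 610 · 1 = 610
Summing: (Id * μ)(610) = -1 + 2 + 5 + -10 + 61 + -122 + -305 + 610 = 240.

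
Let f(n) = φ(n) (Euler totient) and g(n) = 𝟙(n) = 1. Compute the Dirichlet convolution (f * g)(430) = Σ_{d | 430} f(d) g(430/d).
(φ * 𝟙)(430) = 430

Divisors of 430: [1, 2, 5, 10, 43, 86, 215, 430]. For each d | 430:
  d = 1: φ(1) · 𝟙(430/1) = 1 · 1 = 1
  d = 2: φ(2) · 𝟙(430/2) = 1 · 1 = 1
  d = 5: φ(5) · 𝟙(430/5) = 4 · 1 = 4
  d = 10: φ(10) · 𝟙(430/10) = 4 · 1 = 4
  d = 43: φ(43) · 𝟙(430/43) = 42 · 1 = 42
  d = 86: φ(86) · 𝟙(430/86) = 42 · 1 = 42
  d = 215: φ(215) · 𝟙(430/215) = 168 · 1 = 168
  d = 430: φ(430) · 𝟙(430/430) = 168 · 1 = 168
Summing: (φ * 𝟙)(430) = 1 + 1 + 4 + 4 + 42 + 42 + 168 + 168 = 430.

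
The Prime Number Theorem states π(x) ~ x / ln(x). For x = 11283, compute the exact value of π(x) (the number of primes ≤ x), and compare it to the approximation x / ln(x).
π(11283) = 1364;  x/ln(x) ≈ 1209.19;  relative error ≈ 11.35%.

Directly count primes up to 11283: π(11283) = 1364. The PNT approximation gives 11283/ln(11283) ≈ 11283/9.33105 ≈ 1209.19. Relative error (π(x) − x/ln(x)) / π(x) ≈ 11.35%; the approximation is known to undercount slightly (Li(x) is a better estimate).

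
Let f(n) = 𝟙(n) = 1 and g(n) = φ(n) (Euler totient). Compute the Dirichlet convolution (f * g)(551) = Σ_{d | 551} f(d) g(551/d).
(𝟙 * φ)(551) = 551

Divisors of 551: [1, 19, 29, 551]. For each d | 551:
  d = 1: 𝟙(1) · φ(551/1) = 1 · 504 = 504
  d = 19: 𝟙(19) · φ(551/19) = 1 · 28 = 28
  d = 29: 𝟙(29) · φ(551/29) = 1 · 18 = 18
  d = 551: 𝟙(551) · φ(551/551) = 1 · 1 = 1
Summing: (𝟙 * φ)(551) = 504 + 28 + 18 + 1 = 551.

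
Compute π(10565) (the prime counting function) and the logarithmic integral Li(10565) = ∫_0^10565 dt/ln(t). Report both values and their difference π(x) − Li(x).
π(10565) = 1289;  Li(10565) ≈ 1307.30;  π(x) − Li(x) ≈ -18.30.

Direct count of primes ≤ 10565 gives π(10565) = 1289. Numerical evaluation of the logarithmic integral gives Li(10565) ≈ 1307.30. The difference π(x) − Li(x) ≈ -18.30 is typically negative for small/moderate x (Li(x) overestimates), though Littlewood's theorem shows this sign changes infinitely often.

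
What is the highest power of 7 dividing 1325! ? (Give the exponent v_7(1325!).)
v_7(1325!) = 219

Legendre's formula: v_p(n!) = Σ_{k ≥ 1} ⌊n / p^k⌋. For p = 7, n = 1325, the terms are:
  ⌊1325/7^1⌋ = ⌊1325/7⌋ = 189
  ⌊1325/7^2⌋ = ⌊1325/49⌋ = 27
  ⌊1325/7^3⌋ = ⌊1325/343⌋ = 3
(the next term ⌊1325/7^4⌋ = 0, terminating the sum). Summing: v_7(1325!) = 189 + 27 + 3 = 219.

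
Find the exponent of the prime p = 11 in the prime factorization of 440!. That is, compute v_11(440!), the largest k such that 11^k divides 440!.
v_11(440!) = 43

Legendre's formula: v_p(n!) = Σ_{k ≥ 1} ⌊n / p^k⌋. For p = 11, n = 440, the terms are:
  ⌊440/11^1⌋ = ⌊440/11⌋ = 40
  ⌊440/11^2⌋ = ⌊440/121⌋ = 3
(the next term ⌊440/11^3⌋ = 0, terminating the sum). Summing: v_11(440!) = 40 + 3 = 43.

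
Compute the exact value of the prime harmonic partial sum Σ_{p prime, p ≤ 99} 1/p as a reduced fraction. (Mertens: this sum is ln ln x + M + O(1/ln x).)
Σ 1/p = 4156517583588203716343221884611037839/2305567963945518424753102147331756070

π(99) = 25, so the primes ≤ 99 are [2, 3, 5, 7, 11, 13, 17, 19, 23, 29, 31, 37, 41, 43, 47, 53, 59, 61, 67, 71, 73, 79, 83, 89, 97]. Summing 1/p over these primes: 4156517583588203716343221884611037839/2305567963945518424753102147331756070 ≈ 1.8028. Mertens estimate ln ln(99) + 0.2615 ≈ 1.7865.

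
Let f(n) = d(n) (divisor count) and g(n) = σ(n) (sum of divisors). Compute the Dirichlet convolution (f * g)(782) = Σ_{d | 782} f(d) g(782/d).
(d * σ)(782) = 2600

Divisors of 782: [1, 2, 17, 23, 34, 46, 391, 782]. For each d | 782:
  d = 1: d(1) · σ(782/1) = 1 · 1296 = 1296
  d = 2: d(2) · σ(782/2) = 2 · 432 = 864
  d = 17: d(17) · σ(782/17) = 2 · 72 = 144
  d = 23: d(23) · σ(782/23) = 2 · 54 = 108
  d = 34: d(34) · σ(782/34) = 4 · 24 = 96
  d = 46: d(46) · σ(782/46) = 4 · 18 = 72
  d = 391: d(391) · σ(782/391) = 4 · 3 = 12
  d = 782: d(782) · σ(782/782) = 8 · 1 = 8
Summing: (d * σ)(782) = 1296 + 864 + 144 + 108 + 96 + 72 + 12 + 8 = 2600.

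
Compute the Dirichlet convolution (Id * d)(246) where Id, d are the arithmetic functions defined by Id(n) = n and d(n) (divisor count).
(Id * d)(246) = 860

Divisors of 246: [1, 2, 3, 6, 41, 82, 123, 246]. For each d | 246:
  d = 1: Id(1) · d(246/1) = 1 · 8 = 8
  d = 2: Id(2) · d(246/2) = 2 · 4 = 8
  d = 3: Id(3) · d(246/3) = 3 · 4 = 12
  d = 6: Id(6) · d(246/6) = 6 · 2 = 12
  d = 41: Id(41) · d(246/41) = 41 · 4 = 164
  d = 82: Id(82) · d(246/82) = 82 · 2 = 164
  d = 123: Id(123) · d(246/123) = 123 · 2 = 246
  d = 246: Id(246) · d(246/246) = 246 · 1 = 246
Summing: (Id * d)(246) = 8 + 8 + 12 + 12 + 164 + 164 + 246 + 246 = 860.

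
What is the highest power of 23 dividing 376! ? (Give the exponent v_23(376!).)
v_23(376!) = 16

Legendre's formula: v_p(n!) = Σ_{k ≥ 1} ⌊n / p^k⌋. For p = 23, n = 376, the terms are:
  ⌊376/23^1⌋ = ⌊376/23⌋ = 16
(the next term ⌊376/23^2⌋ = 0, terminating the sum). Summing: v_23(376!) = 16 = 16.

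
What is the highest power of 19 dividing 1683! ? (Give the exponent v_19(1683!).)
v_19(1683!) = 92

Legendre's formula: v_p(n!) = Σ_{k ≥ 1} ⌊n / p^k⌋. For p = 19, n = 1683, the terms are:
  ⌊1683/19^1⌋ = ⌊1683/19⌋ = 88
  ⌊1683/19^2⌋ = ⌊1683/361⌋ = 4
(the next term ⌊1683/19^3⌋ = 0, terminating the sum). Summing: v_19(1683!) = 88 + 4 = 92.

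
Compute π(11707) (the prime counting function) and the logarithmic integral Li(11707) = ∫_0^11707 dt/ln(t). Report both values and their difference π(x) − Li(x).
π(11707) = 1405;  Li(11707) ≈ 1429.86;  π(x) − Li(x) ≈ -24.86.

Direct count of primes ≤ 11707 gives π(11707) = 1405. Numerical evaluation of the logarithmic integral gives Li(11707) ≈ 1429.86. The difference π(x) − Li(x) ≈ -24.86 is typically negative for small/moderate x (Li(x) overestimates), though Littlewood's theorem shows this sign changes infinitely often.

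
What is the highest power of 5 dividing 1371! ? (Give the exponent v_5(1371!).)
v_5(1371!) = 340

Legendre's formula: v_p(n!) = Σ_{k ≥ 1} ⌊n / p^k⌋. For p = 5, n = 1371, the terms are:
  ⌊1371/5^1⌋ = ⌊1371/5⌋ = 274
  ⌊1371/5^2⌋ = ⌊1371/25⌋ = 54
  ⌊1371/5^3⌋ = ⌊1371/125⌋ = 10
  ⌊1371/5^4⌋ = ⌊1371/625⌋ = 2
(the next term ⌊1371/5^5⌋ = 0, terminating the sum). Summing: v_5(1371!) = 274 + 54 + 10 + 2 = 340.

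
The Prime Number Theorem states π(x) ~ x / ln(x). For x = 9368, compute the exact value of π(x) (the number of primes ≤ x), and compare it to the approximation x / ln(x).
π(9368) = 1158;  x/ln(x) ≈ 1024.38;  relative error ≈ 11.54%.

Directly count primes up to 9368: π(9368) = 1158. The PNT approximation gives 9368/ln(9368) ≈ 9368/9.14505 ≈ 1024.38. Relative error (π(x) − x/ln(x)) / π(x) ≈ 11.54%; the approximation is known to undercount slightly (Li(x) is a better estimate).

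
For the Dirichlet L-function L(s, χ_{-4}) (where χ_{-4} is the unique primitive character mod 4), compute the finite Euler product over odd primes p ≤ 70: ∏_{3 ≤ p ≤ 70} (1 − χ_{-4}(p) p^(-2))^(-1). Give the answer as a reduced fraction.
∏ = 186965264422467473784849459249589/204088016612535111254016000000000

The odd primes p ≤ 70 are [3, 5, 7, 11, 13, 17, 19, 23, 29, 31, 37, 41, 43, 47, 53, 59, 61, 67]. For each, χ(p) = 1 if p ≡ 1 mod 4, χ(p) = −1 if p ≡ 3 mod 4. Taking (1 − χ(p)/p^2)^(-1) = p^2/(p^2 − χ(p)): (1 − (-1)/3^2)^(-1) · (1 − (1)/5^2)^(-1) · (1 − (-1)/7^2)^(-1) · (1 − (-1)/11^2)^(-1) · (1 − (1)/13^2)^(-1) · (1 − (1)/17^2)^(-1) · (1 − (-1)/19^2)^(-1) · (1 − (-1)/23^2)^(-1) · (1 − (1)/29^2)^(-1) · (1 − (-1)/31^2)^(-1) · (1 − (1)/37^2)^(-1) · (1 − (1)/41^2)^(-1) · (1 − (-1)/43^2)^(-1) · (1 − (-1)/47^2)^(-1) · (1 − (1)/53^2)^(-1) · (1 − (-1)/59^2)^(-1) · (1 − (1)/61^2)^(-1) · (1 − (-1)/67^2)^(-1) = 186965264422467473784849459249589/204088016612535111254016000000000.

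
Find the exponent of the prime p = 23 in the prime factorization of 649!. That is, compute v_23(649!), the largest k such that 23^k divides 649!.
v_23(649!) = 29

Legendre's formula: v_p(n!) = Σ_{k ≥ 1} ⌊n / p^k⌋. For p = 23, n = 649, the terms are:
  ⌊649/23^1⌋ = ⌊649/23⌋ = 28
  ⌊649/23^2⌋ = ⌊649/529⌋ = 1
(the next term ⌊649/23^3⌋ = 0, terminating the sum). Summing: v_23(649!) = 28 + 1 = 29.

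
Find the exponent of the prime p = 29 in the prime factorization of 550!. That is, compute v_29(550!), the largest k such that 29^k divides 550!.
v_29(550!) = 18

Legendre's formula: v_p(n!) = Σ_{k ≥ 1} ⌊n / p^k⌋. For p = 29, n = 550, the terms are:
  ⌊550/29^1⌋ = ⌊550/29⌋ = 18
(the next term ⌊550/29^2⌋ = 0, terminating the sum). Summing: v_29(550!) = 18 = 18.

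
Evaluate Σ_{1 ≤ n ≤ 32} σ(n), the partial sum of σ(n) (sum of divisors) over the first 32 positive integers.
Σ_{n ≤ 32} σ(n) = 857

Compute σ(n) for each 1 ≤ n ≤ 32: σ(1) = 1, σ(2) = 3, σ(3) = 4, σ(4) = 7, σ(5) = 6, σ(6) = 12, σ(7) = 8, σ(8) = 15, σ(9) = 13, σ(10) = 18, σ(11) = 12, σ(12) = 28, σ(13) = 14, σ(14) = 24, σ(15) = 24, σ(16) = 31, σ(17) = 18, σ(18) = 39, σ(19) = 20, σ(20) = 42, σ(21) = 32, σ(22) = 36, σ(23) = 24, σ(24) = 60, σ(25) = 31, σ(26) = 42, σ(27) = 40, σ(28) = 56, σ(29) = 30, σ(30) = 72, σ(31) = 32, σ(32) = 63. Summing all 32 values: 857. (Average order: Σ_{n ≤ x} σ(n) ~ (π²/12) x². For x = 32, (π²/12)·32² ≈ 842.21.)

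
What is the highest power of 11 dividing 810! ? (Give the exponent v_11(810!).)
v_11(810!) = 79

Legendre's formula: v_p(n!) = Σ_{k ≥ 1} ⌊n / p^k⌋. For p = 11, n = 810, the terms are:
  ⌊810/11^1⌋ = ⌊810/11⌋ = 73
  ⌊810/11^2⌋ = ⌊810/121⌋ = 6
(the next term ⌊810/11^3⌋ = 0, terminating the sum). Summing: v_11(810!) = 73 + 6 = 79.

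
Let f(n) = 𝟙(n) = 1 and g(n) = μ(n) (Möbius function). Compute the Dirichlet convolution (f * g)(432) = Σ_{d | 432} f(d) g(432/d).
(𝟙 * μ)(432) = 0

Divisors of 432: [1, 2, 3, 4, 6, 8, 9, 12, 16, 18, 24, 27, 36, 48, 54, 72, 108, 144, 216, 432]. For each d | 432:
  d = 1: 𝟙(1) · μ(432/1) = 1 · 0 = 0
  d = 2: 𝟙(2) · μ(432/2) = 1 · 0 = 0
  d = 3: 𝟙(3) · μ(432/3) = 1 · 0 = 0
  d = 4: 𝟙(4) · μ(432/4) = 1 · 0 = 0
  d = 6: 𝟙(6) · μ(432/6) = 1 · 0 = 0
  d = 8: 𝟙(8) · μ(432/8) = 1 · 0 = 0
  d = 9: 𝟙(9) · μ(432/9) = 1 · 0 = 0
  d = 12: 𝟙(12) · μ(432/12) = 1 · 0 = 0
  d = 16: 𝟙(16) · μ(432/16) = 1 · 0 = 0
  d = 18: 𝟙(18) · μ(432/18) = 1 · 0 = 0
  d = 24: 𝟙(24) · μ(432/24) = 1 · 0 = 0
  d = 27: 𝟙(27) · μ(432/27) = 1 · 0 = 0
  d = 36: 𝟙(36) · μ(432/36) = 1 · 0 = 0
  d = 48: 𝟙(48) · μ(432/48) = 1 · 0 = 0
  d = 54: 𝟙(54) · μ(432/54) = 1 · 0 = 0
  d = 72: 𝟙(72) · μ(432/72) = 1 · 1 = 1
  d = 108: 𝟙(108) · μ(432/108) = 1 · 0 = 0
  d = 144: 𝟙(144) · μ(432/144) = 1 · -1 = -1
  d = 216: 𝟙(216) · μ(432/216) = 1 · -1 = -1
  d = 432: 𝟙(432) · μ(432/432) = 1 · 1 = 1
Summing: (𝟙 * μ)(432) = 0 + 0 + 0 + 0 + 0 + 0 + 0 + 0 + 0 + 0 + 0 + 0 + 0 + 0 + 0 + 1 + 0 + -1 + -1 + 1 = 0.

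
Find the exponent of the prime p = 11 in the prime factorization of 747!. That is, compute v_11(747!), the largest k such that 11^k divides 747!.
v_11(747!) = 73

Legendre's formula: v_p(n!) = Σ_{k ≥ 1} ⌊n / p^k⌋. For p = 11, n = 747, the terms are:
  ⌊747/11^1⌋ = ⌊747/11⌋ = 67
  ⌊747/11^2⌋ = ⌊747/121⌋ = 6
(the next term ⌊747/11^3⌋ = 0, terminating the sum). Summing: v_11(747!) = 67 + 6 = 73.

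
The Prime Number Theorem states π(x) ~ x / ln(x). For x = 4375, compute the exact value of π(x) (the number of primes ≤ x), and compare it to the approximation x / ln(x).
π(4375) = 597;  x/ln(x) ≈ 521.85;  relative error ≈ 12.59%.

Directly count primes up to 4375: π(4375) = 597. The PNT approximation gives 4375/ln(4375) ≈ 4375/8.38366 ≈ 521.85. Relative error (π(x) − x/ln(x)) / π(x) ≈ 12.59%; the approximation is known to undercount slightly (Li(x) is a better estimate).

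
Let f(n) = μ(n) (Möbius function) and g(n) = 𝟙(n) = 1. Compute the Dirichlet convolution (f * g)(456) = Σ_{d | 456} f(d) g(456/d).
(μ * 𝟙)(456) = 0

Divisors of 456: [1, 2, 3, 4, 6, 8, 12, 19, 24, 38, 57, 76, 114, 152, 228, 456]. For each d | 456:
  d = 1: μ(1) · 𝟙(456/1) = 1 · 1 = 1
  d = 2: μ(2) · 𝟙(456/2) = -1 · 1 = -1
  d = 3: μ(3) · 𝟙(456/3) = -1 · 1 = -1
  d = 4: μ(4) · 𝟙(456/4) = 0 · 1 = 0
  d = 6: μ(6) · 𝟙(456/6) = 1 · 1 = 1
  d = 8: μ(8) · 𝟙(456/8) = 0 · 1 = 0
  d = 12: μ(12) · 𝟙(456/12) = 0 · 1 = 0
  d = 19: μ(19) · 𝟙(456/19) = -1 · 1 = -1
  d = 24: μ(24) · 𝟙(456/24) = 0 · 1 = 0
  d = 38: μ(38) · 𝟙(456/38) = 1 · 1 = 1
  d = 57: μ(57) · 𝟙(456/57) = 1 · 1 = 1
  d = 76: μ(76) · 𝟙(456/76) = 0 · 1 = 0
  d = 114: μ(114) · 𝟙(456/114) = -1 · 1 = -1
  d = 152: μ(152) · 𝟙(456/152) = 0 · 1 = 0
  d = 228: μ(228) · 𝟙(456/228) = 0 · 1 = 0
  d = 456: μ(456) · 𝟙(456/456) = 0 · 1 = 0
Summing: (μ * 𝟙)(456) = 1 + -1 + -1 + 0 + 1 + 0 + 0 + -1 + 0 + 1 + 1 + 0 + -1 + 0 + 0 + 0 = 0.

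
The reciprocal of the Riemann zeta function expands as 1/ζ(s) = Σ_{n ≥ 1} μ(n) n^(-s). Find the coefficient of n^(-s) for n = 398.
μ(398) = 1

Factor n = 398 = 2 · 199. μ(n) = 0 if any exponent ≥ 2 (not squarefree); otherwise μ(n) = (−1)^{ω(n)} where ω(n) is the number of distinct prime factors. Applying: μ(398) = 1.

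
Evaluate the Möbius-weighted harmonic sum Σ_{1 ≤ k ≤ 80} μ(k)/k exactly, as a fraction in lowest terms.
Σ μ(k)/k = -5419230422019661121772083237/214509651156044860526605636942

Values of μ(k) for 1 ≤ k ≤ 80: μ(1) = 1, μ(2) = -1, μ(3) = -1, μ(5) = -1, μ(6) = 1, μ(7) = -1, μ(10) = 1, μ(11) = -1, μ(13) = -1, μ(14) = 1, μ(15) = 1, μ(17) = -1, μ(19) = -1, μ(21) = 1, μ(22) = 1, μ(23) = -1, μ(26) = 1, μ(29) = -1, μ(30) = -1, μ(31) = -1, μ(33) = 1, μ(34) = 1, μ(35) = 1, μ(37) = -1, μ(38) = 1, μ(39) = 1, μ(41) = -1, μ(42) = -1, μ(43) = -1, μ(46) = 1, μ(47) = -1, μ(51) = 1, μ(53) = -1, μ(55) = 1, μ(57) = 1, μ(58) = 1, μ(59) = -1, μ(61) = -1, μ(62) = 1, μ(65) = 1, μ(66) = -1, μ(67) = -1, μ(69) = 1, μ(70) = -1, μ(71) = -1, μ(73) = -1, μ(74) = 1, μ(77) = 1, μ(78) = -1, μ(79) = -1, with μ = 0 on non-squarefree integers. Summing μ(k)/k for k where μ(k) ≠ 0 gives -5419230422019661121772083237/214509651156044860526605636942 ≈ -0.0253. (PNT ⟺ this sum → 0 as n → ∞.)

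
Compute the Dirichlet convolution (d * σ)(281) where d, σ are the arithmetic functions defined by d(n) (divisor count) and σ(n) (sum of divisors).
(d * σ)(281) = 284

Divisors of 281: [1, 281]. For each d | 281:
  d = 1: d(1) · σ(281/1) = 1 · 282 = 282
  d = 281: d(281) · σ(281/281) = 2 · 1 = 2
Summing: (d * σ)(281) = 282 + 2 = 284.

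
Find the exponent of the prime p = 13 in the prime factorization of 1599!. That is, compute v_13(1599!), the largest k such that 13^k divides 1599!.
v_13(1599!) = 132

Legendre's formula: v_p(n!) = Σ_{k ≥ 1} ⌊n / p^k⌋. For p = 13, n = 1599, the terms are:
  ⌊1599/13^1⌋ = ⌊1599/13⌋ = 123
  ⌊1599/13^2⌋ = ⌊1599/169⌋ = 9
(the next term ⌊1599/13^3⌋ = 0, terminating the sum). Summing: v_13(1599!) = 123 + 9 = 132.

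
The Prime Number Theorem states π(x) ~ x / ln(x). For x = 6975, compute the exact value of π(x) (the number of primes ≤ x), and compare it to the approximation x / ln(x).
π(6975) = 896;  x/ln(x) ≈ 788.13;  relative error ≈ 12.04%.

Directly count primes up to 6975: π(6975) = 896. The PNT approximation gives 6975/ln(6975) ≈ 6975/8.85009 ≈ 788.13. Relative error (π(x) − x/ln(x)) / π(x) ≈ 12.04%; the approximation is known to undercount slightly (Li(x) is a better estimate).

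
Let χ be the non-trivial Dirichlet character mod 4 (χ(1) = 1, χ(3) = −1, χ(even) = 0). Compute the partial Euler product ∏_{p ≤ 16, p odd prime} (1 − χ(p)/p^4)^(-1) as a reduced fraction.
∏ = 12412162137375/12550936856576

The odd primes p ≤ 16 are [3, 5, 7, 11, 13]. For each, χ(p) = 1 if p ≡ 1 mod 4, χ(p) = −1 if p ≡ 3 mod 4. Taking (1 − χ(p)/p^4)^(-1) = p^4/(p^4 − χ(p)): (1 − (-1)/3^4)^(-1) · (1 − (1)/5^4)^(-1) · (1 − (-1)/7^4)^(-1) · (1 − (-1)/11^4)^(-1) · (1 − (1)/13^4)^(-1) = 12412162137375/12550936856576.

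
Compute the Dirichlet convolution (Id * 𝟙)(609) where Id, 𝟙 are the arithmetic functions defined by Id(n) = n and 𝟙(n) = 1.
(Id * 𝟙)(609) = 960

Divisors of 609: [1, 3, 7, 21, 29, 87, 203, 609]. For each d | 609:
  d = 1: Id(1) · 𝟙(609/1) = 1 · 1 = 1
  d = 3: Id(3) · 𝟙(609/3) = 3 · 1 = 3
  d = 7: Id(7) · 𝟙(609/7) = 7 · 1 = 7
  d = 21: Id(21) · 𝟙(609/21) = 21 · 1 = 21
  d = 29: Id(29) · 𝟙(609/29) = 29 · 1 = 29
  d = 87: Id(87) · 𝟙(609/87) = 87 · 1 = 87
  d = 203: Id(203) · 𝟙(609/203) = 203 · 1 = 203
  d = 609: Id(609) · 𝟙(609/609) = 609 · 1 = 609
Summing: (Id * 𝟙)(609) = 1 + 3 + 7 + 21 + 29 + 87 + 203 + 609 = 960.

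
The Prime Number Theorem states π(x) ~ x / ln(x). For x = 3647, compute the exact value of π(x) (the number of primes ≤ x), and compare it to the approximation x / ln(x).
π(3647) = 510;  x/ln(x) ≈ 444.67;  relative error ≈ 12.81%.

Directly count primes up to 3647: π(3647) = 510. The PNT approximation gives 3647/ln(3647) ≈ 3647/8.20166 ≈ 444.67. Relative error (π(x) − x/ln(x)) / π(x) ≈ 12.81%; the approximation is known to undercount slightly (Li(x) is a better estimate).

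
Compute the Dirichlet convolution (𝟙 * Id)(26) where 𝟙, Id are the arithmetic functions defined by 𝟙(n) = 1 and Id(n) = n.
(𝟙 * Id)(26) = 42

Divisors of 26: [1, 2, 13, 26]. For each d | 26:
  d = 1: 𝟙(1) · Id(26/1) = 1 · 26 = 26
  d = 2: 𝟙(2) · Id(26/2) = 1 · 13 = 13
  d = 13: 𝟙(13) · Id(26/13) = 1 · 2 = 2
  d = 26: 𝟙(26) · Id(26/26) = 1 · 1 = 1
Summing: (𝟙 * Id)(26) = 26 + 13 + 2 + 1 = 42.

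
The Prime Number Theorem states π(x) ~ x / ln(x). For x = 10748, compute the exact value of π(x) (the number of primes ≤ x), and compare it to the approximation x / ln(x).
π(10748) = 1310;  x/ln(x) ≈ 1157.88;  relative error ≈ 11.61%.

Directly count primes up to 10748: π(10748) = 1310. The PNT approximation gives 10748/ln(10748) ≈ 10748/9.28247 ≈ 1157.88. Relative error (π(x) − x/ln(x)) / π(x) ≈ 11.61%; the approximation is known to undercount slightly (Li(x) is a better estimate).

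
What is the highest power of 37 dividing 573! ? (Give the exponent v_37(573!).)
v_37(573!) = 15

Legendre's formula: v_p(n!) = Σ_{k ≥ 1} ⌊n / p^k⌋. For p = 37, n = 573, the terms are:
  ⌊573/37^1⌋ = ⌊573/37⌋ = 15
(the next term ⌊573/37^2⌋ = 0, terminating the sum). Summing: v_37(573!) = 15 = 15.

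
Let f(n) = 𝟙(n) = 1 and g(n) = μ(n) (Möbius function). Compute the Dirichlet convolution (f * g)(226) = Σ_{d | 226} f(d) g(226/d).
(𝟙 * μ)(226) = 0

Divisors of 226: [1, 2, 113, 226]. For each d | 226:
  d = 1: 𝟙(1) · μ(226/1) = 1 · 1 = 1
  d = 2: 𝟙(2) · μ(226/2) = 1 · -1 = -1
  d = 113: 𝟙(113) · μ(226/113) = 1 · -1 = -1
  d = 226: 𝟙(226) · μ(226/226) = 1 · 1 = 1
Summing: (𝟙 * μ)(226) = 1 + -1 + -1 + 1 = 0.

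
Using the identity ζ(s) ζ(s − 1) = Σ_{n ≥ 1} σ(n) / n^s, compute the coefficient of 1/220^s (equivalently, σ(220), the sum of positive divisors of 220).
σ(220) = 504

In the product (Σ m^0/m^s)(Σ k / k^s) = Σ (Σ_{d | n} d) / n^s, the coefficient of 1/n^s is σ(n) = Σ_{d | n} d. For n = 220, divisors are [1, 2, 4, 5, 10, 11, 20, 22, 44, 55, 110, 220]; summing: σ(220) = 504.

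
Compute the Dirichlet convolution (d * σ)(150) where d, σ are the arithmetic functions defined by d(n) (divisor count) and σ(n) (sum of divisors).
(d * σ)(150) = 1380

Divisors of 150: [1, 2, 3, 5, 6, 10, 15, 25, 30, 50, 75, 150]. For each d | 150:
  d = 1: d(1) · σ(150/1) = 1 · 372 = 372
  d = 2: d(2) · σ(150/2) = 2 · 124 = 248
  d = 3: d(3) · σ(150/3) = 2 · 93 = 186
  d = 5: d(5) · σ(150/5) = 2 · 72 = 144
  d = 6: d(6) · σ(150/6) = 4 · 31 = 124
  d = 10: d(10) · σ(150/10) = 4 · 24 = 96
  d = 15: d(15) · σ(150/15) = 4 · 18 = 72
  d = 25: d(25) · σ(150/25) = 3 · 12 = 36
  d = 30: d(30) · σ(150/30) = 8 · 6 = 48
  d = 50: d(50) · σ(150/50) = 6 · 4 = 24
  d = 75: d(75) · σ(150/75) = 6 · 3 = 18
  d = 150: d(150) · σ(150/150) = 12 · 1 = 12
Summing: (d * σ)(150) = 372 + 248 + 186 + 144 + 124 + 96 + 72 + 36 + 48 + 24 + 18 + 12 = 1380.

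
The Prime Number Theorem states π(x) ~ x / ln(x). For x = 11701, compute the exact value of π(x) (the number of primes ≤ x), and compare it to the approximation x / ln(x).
π(11701) = 1405;  x/ln(x) ≈ 1249.12;  relative error ≈ 11.09%.

Directly count primes up to 11701: π(11701) = 1405. The PNT approximation gives 11701/ln(11701) ≈ 11701/9.36743 ≈ 1249.12. Relative error (π(x) − x/ln(x)) / π(x) ≈ 11.09%; the approximation is known to undercount slightly (Li(x) is a better estimate).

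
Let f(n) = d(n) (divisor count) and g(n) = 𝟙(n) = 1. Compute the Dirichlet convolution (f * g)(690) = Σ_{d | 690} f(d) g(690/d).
(d * 𝟙)(690) = 81

Divisors of 690: [1, 2, 3, 5, 6, 10, 15, 23, 30, 46, 69, 115, 138, 230, 345, 690]. For each d | 690:
  d = 1: d(1) · 𝟙(690/1) = 1 · 1 = 1
  d = 2: d(2) · 𝟙(690/2) = 2 · 1 = 2
  d = 3: d(3) · 𝟙(690/3) = 2 · 1 = 2
  d = 5: d(5) · 𝟙(690/5) = 2 · 1 = 2
  d = 6: d(6) · 𝟙(690/6) = 4 · 1 = 4
  d = 10: d(10) · 𝟙(690/10) = 4 · 1 = 4
  d = 15: d(15) · 𝟙(690/15) = 4 · 1 = 4
  d = 23: d(23) · 𝟙(690/23) = 2 · 1 = 2
  d = 30: d(30) · 𝟙(690/30) = 8 · 1 = 8
  d = 46: d(46) · 𝟙(690/46) = 4 · 1 = 4
  d = 69: d(69) · 𝟙(690/69) = 4 · 1 = 4
  d = 115: d(115) · 𝟙(690/115) = 4 · 1 = 4
  d = 138: d(138) · 𝟙(690/138) = 8 · 1 = 8
  d = 230: d(230) · 𝟙(690/230) = 8 · 1 = 8
  d = 345: d(345) · 𝟙(690/345) = 8 · 1 = 8
  d = 690: d(690) · 𝟙(690/690) = 16 · 1 = 16
Summing: (d * 𝟙)(690) = 1 + 2 + 2 + 2 + 4 + 4 + 4 + 2 + 8 + 4 + 4 + 4 + 8 + 8 + 8 + 16 = 81.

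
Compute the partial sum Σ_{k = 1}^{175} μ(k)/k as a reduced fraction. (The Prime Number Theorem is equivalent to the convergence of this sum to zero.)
Σ μ(k)/k = -291895861671370214401988773976597804369856804354890517841750669749/27764983964554203230141949225149376041830084932479143674493613998285

Values of μ(k) for 1 ≤ k ≤ 175: μ(1) = 1, μ(2) = -1, μ(3) = -1, μ(5) = -1, μ(6) = 1, μ(7) = -1, μ(10) = 1, μ(11) = -1, μ(13) = -1, μ(14) = 1, μ(15) = 1, μ(17) = -1, μ(19) = -1, μ(21) = 1, μ(22) = 1, μ(23) = -1, μ(26) = 1, μ(29) = -1, μ(30) = -1, μ(31) = -1, μ(33) = 1, μ(34) = 1, μ(35) = 1, μ(37) = -1, μ(38) = 1, μ(39) = 1, μ(41) = -1, μ(42) = -1, μ(43) = -1, μ(46) = 1, μ(47) = -1, μ(51) = 1, μ(53) = -1, μ(55) = 1, μ(57) = 1, μ(58) = 1, μ(59) = -1, μ(61) = -1, μ(62) = 1, μ(65) = 1, μ(66) = -1, μ(67) = -1, μ(69) = 1, μ(70) = -1, μ(71) = -1, μ(73) = -1, μ(74) = 1, μ(77) = 1, μ(78) = -1, μ(79) = -1, μ(82) = 1, μ(83) = -1, μ(85) = 1, μ(86) = 1, μ(87) = 1, μ(89) = -1, μ(91) = 1, μ(93) = 1, μ(94) = 1, μ(95) = 1, μ(97) = -1, μ(101) = -1, μ(102) = -1, μ(103) = -1, μ(105) = -1, μ(106) = 1, μ(107) = -1, μ(109) = -1, μ(110) = -1, μ(111) = 1, μ(113) = -1, μ(114) = -1, μ(115) = 1, μ(118) = 1, μ(119) = 1, μ(122) = 1, μ(123) = 1, μ(127) = -1, μ(129) = 1, μ(130) = -1, μ(131) = -1, μ(133) = 1, μ(134) = 1, μ(137) = -1, μ(138) = -1, μ(139) = -1, μ(141) = 1, μ(142) = 1, μ(143) = 1, μ(145) = 1, μ(146) = 1, μ(149) = -1, μ(151) = -1, μ(154) = -1, μ(155) = 1, μ(157) = -1, μ(158) = 1, μ(159) = 1, μ(161) = 1, μ(163) = -1, μ(165) = -1, μ(166) = 1, μ(167) = -1, μ(170) = -1, μ(173) = -1, μ(174) = -1, with μ = 0 on non-squarefree integers. Summing μ(k)/k for k where μ(k) ≠ 0 gives -291895861671370214401988773976597804369856804354890517841750669749/27764983964554203230141949225149376041830084932479143674493613998285 ≈ -0.0105. (PNT ⟺ this sum → 0 as n → ∞.)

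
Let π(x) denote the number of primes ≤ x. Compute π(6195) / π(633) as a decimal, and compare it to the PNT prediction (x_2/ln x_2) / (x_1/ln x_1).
π(6195)/π(633) = 804/115 ≈ 6.9913;  PNT prediction ≈ 7.2300.

π(633) = 115 and π(6195) = 804, so π(6195)/π(633) ≈ 6.9913. The PNT-predicted ratio is (6195/ln(6195)) / (633/ln(633)) ≈ 7.2300. The two agree to within a few percent, as expected.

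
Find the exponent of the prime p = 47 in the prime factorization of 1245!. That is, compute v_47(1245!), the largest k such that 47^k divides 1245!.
v_47(1245!) = 26

Legendre's formula: v_p(n!) = Σ_{k ≥ 1} ⌊n / p^k⌋. For p = 47, n = 1245, the terms are:
  ⌊1245/47^1⌋ = ⌊1245/47⌋ = 26
(the next term ⌊1245/47^2⌋ = 0, terminating the sum). Summing: v_47(1245!) = 26 = 26.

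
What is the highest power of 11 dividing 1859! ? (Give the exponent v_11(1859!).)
v_11(1859!) = 185

Legendre's formula: v_p(n!) = Σ_{k ≥ 1} ⌊n / p^k⌋. For p = 11, n = 1859, the terms are:
  ⌊1859/11^1⌋ = ⌊1859/11⌋ = 169
  ⌊1859/11^2⌋ = ⌊1859/121⌋ = 15
  ⌊1859/11^3⌋ = ⌊1859/1331⌋ = 1
(the next term ⌊1859/11^4⌋ = 0, terminating the sum). Summing: v_11(1859!) = 169 + 15 + 1 = 185.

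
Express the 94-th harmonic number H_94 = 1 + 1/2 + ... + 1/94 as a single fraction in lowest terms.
H_94 = 3684269126502577787295988888472646995861/718766754945489455304472257065075294400

Direct summation: H_94 = 1 + 1/2 + ... + 1/94. The least common denominator is lcm(1, ..., 94) = 718766754945489455304472257065075294400; over this denominator the numerator is 718766754945489455304472257065075294400 + 359383377472744727652236128532537647200 + 239588918315163151768157419021691764800 + 179691688736372363826118064266268823600 + 143753350989097891060894451413015058880 + 119794459157581575884078709510845882400 + 102680964992212779329210322437867899200 + 89845844368186181913059032133134411800 + 79862972771721050589385806340563921600 + 71876675494548945530447225706507529440 + 65342432267771768664042932460461390400 + 59897229578790787942039354755422941200 + 55289750380422265792651712081928868800 + 51340482496106389664605161218933949600 + 47917783663032630353631483804338352960 + 44922922184093090956529516066567205900 + 42280397349734673841439544533239723200 + 39931486385860525294692903170281960800 + 37829829207657339752866960898161857600 + 35938337747274472765223612853253764720 + 34226988330737593109736774145955966400 + 32671216133885884332021466230230695200 + 31250728475890845882803141611525012800 + 29948614789395393971019677377711470600 + 28750670197819578212178890282603011776 + 27644875190211132896325856040964434400 + 26620990923907016863128602113521307200 + 25670241248053194832302580609466974800 + 24785060515361705355326629553968113600 + 23958891831516315176815741902169176480 + 23186024353080305009821685711776622400 + 22461461092046545478264758033283602950 + 21780810755923922888014310820153796800 + 21140198674867336920719772266619861600 + 20536192998442555865842064487573579840 + 19965743192930262647346451585140980400 + 19426128512040255548769520461218251200 + 18914914603828669876433480449080928800 + 18429916793474088597550570693976289600 + 17969168873637236382611806426626882360 + 17530896462085108665962737977196958400 + 17113494165368796554868387072977983200 + 16715505928964871053592378071280820800 + 16335608066942942166010733115115347600 + 15972594554344210117877161268112784320 + 15625364237945422941401570805762506400 + 15292909679691265006478133129044155200 + 14974307394697696985509838688855735300 + 14668709284601825618458617491123985600 + 14375335098909789106089445141301505888 + 14093465783244891280479848177746574400 + 13822437595105566448162928020482217200 + 13561636885763951986876835038963684800 + 13310495461953508431564301056760653600 + 13068486453554353732808586492092278080 + 12835120624026597416151290304733487400 + 12609943069219113250955653632720619200 + 12392530257680852677663314776984056800 + 12182487371957448394991055204492801600 + 11979445915758157588407870951084588240 + 11783061556483433693515938640411070400 + 11593012176540152504910842855888311200 + 11408996110245864369912258048651988800 + 11230730546023272739132379016641801475 + 11057950076084453158530342416385773760 + 10890405377961961444007155410076898400 + 10727862014111782914992123239777243200 + 10570099337433668460359886133309930800 + 10416909491963615294267713870508337600 + 10268096499221277932921032243786789920 + 10123475421767457116964397986832046400 + 9982871596465131323673225792570490200 + 9846119930760129524718798041987332800 + 9713064256020127774384760230609125600 + 9583556732606526070726296760867670592 + 9457457301914334938216740224540464400 + 9334633181110252666291847494351627200 + 9214958396737044298775285346988144800 + 9098313353740372851955345026140193600 + 8984584436818618191305903213313441180 + 8873663641302338954376200704507102400 + 8765448231042554332981368988598479200 + 8659840421029993437403280205603316800 + 8556747082684398277434193536488991600 + 8456079469946934768287908906647944640 + 8357752964482435526796189035640410400 + 8261686838453901785108876517989371200 + 8167804033471471083005366557557673800 + 8076030954443701744994070304101969600 + 7986297277172105058938580634056392160 + 7898535768631752256093101725989838400 + 7812682118972711470700785402881253200 + 7728674784360101669940561903925540800 + 7646454839845632503239066564522077600 = 3684269126502577787295988888472646995861, so H_94 = 3684269126502577787295988888472646995861/718766754945489455304472257065075294400 (already in lowest terms) ≈ 5.12582. (The PNT-adjacent estimate ln(94) + γ ≈ 5.12051 matches within O(1/n).)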